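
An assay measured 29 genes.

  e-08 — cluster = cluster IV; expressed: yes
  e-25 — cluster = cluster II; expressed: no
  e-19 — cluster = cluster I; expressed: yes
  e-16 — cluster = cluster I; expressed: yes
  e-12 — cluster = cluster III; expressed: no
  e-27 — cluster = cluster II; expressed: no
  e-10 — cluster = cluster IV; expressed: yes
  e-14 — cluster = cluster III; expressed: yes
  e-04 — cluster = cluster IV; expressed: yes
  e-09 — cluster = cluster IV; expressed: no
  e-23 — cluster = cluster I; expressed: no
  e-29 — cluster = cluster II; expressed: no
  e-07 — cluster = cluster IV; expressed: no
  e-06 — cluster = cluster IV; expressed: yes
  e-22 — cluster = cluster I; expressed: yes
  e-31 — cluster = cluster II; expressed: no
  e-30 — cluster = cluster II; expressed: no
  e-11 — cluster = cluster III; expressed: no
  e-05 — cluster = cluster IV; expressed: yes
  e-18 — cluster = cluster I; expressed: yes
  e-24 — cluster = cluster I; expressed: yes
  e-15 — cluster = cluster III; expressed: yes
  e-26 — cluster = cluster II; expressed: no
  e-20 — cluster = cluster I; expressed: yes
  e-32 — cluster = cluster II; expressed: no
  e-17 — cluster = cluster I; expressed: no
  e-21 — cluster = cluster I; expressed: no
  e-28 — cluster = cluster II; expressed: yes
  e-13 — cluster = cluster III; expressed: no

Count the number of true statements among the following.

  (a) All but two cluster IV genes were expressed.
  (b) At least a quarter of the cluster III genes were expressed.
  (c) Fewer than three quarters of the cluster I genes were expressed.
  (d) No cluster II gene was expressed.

(a) cluster IV: |A| = 7, |A ∩ B| = 5; needs |A ∖ B| = 2 — true.
(b) cluster III: |A| = 5, |A ∩ B| = 2; needs |A ∩ B| / |A| ≥ 1/4 — true.
(c) cluster I: |A| = 9, |A ∩ B| = 6; needs |A ∩ B| / |A| < 3/4 — true.
(d) cluster II: |A| = 8, |A ∩ B| = 1; needs A ∩ B = ∅ (|A ∩ B| = 0) — false.

3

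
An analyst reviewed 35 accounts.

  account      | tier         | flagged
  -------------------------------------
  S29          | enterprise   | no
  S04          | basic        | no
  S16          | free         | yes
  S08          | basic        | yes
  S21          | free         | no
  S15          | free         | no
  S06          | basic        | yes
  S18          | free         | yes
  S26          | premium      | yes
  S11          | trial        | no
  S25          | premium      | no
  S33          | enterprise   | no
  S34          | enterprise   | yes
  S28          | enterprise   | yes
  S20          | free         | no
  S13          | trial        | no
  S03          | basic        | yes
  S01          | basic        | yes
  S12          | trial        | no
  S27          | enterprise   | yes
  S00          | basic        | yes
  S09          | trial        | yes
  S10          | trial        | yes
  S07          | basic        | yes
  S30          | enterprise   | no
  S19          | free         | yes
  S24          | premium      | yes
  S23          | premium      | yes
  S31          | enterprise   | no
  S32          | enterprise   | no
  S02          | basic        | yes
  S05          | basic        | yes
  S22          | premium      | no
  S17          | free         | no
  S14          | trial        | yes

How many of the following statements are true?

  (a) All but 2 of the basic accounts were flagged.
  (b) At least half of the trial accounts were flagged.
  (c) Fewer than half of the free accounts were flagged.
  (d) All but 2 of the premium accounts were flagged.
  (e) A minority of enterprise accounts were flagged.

(a) basic: |A| = 9, |A ∩ B| = 8; needs |A ∖ B| = 2 — false.
(b) trial: |A| = 6, |A ∩ B| = 3; needs |A ∩ B| ≥ |A ∖ B| — true.
(c) free: |A| = 7, |A ∩ B| = 3; needs |A ∩ B| < |A ∖ B| — true.
(d) premium: |A| = 5, |A ∩ B| = 3; needs |A ∖ B| = 2 — true.
(e) enterprise: |A| = 8, |A ∩ B| = 3; needs |A ∩ B| < |A ∖ B| — true.

4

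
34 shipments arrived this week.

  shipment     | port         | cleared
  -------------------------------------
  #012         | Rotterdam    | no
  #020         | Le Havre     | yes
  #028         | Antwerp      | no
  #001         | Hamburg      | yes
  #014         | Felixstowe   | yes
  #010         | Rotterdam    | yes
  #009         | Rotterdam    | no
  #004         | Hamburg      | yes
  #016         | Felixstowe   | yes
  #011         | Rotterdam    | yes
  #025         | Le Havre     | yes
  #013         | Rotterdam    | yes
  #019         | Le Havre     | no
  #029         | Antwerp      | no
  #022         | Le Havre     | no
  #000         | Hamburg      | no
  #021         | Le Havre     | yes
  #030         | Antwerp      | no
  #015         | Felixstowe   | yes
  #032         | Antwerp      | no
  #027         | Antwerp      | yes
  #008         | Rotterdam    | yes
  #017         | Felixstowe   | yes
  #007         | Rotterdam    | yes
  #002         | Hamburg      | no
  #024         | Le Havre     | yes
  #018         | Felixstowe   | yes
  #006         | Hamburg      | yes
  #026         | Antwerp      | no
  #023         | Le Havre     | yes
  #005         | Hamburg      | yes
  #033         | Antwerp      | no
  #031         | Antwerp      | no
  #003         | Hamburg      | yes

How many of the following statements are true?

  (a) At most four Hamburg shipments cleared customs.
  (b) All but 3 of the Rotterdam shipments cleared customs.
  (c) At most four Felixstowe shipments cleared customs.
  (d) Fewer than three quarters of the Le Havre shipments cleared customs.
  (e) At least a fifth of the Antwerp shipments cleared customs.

(a) Hamburg: |A| = 7, |A ∩ B| = 5; needs |A ∩ B| ≤ 4 — false.
(b) Rotterdam: |A| = 7, |A ∩ B| = 5; needs |A ∖ B| = 3 — false.
(c) Felixstowe: |A| = 5, |A ∩ B| = 5; needs |A ∩ B| ≤ 4 — false.
(d) Le Havre: |A| = 7, |A ∩ B| = 5; needs |A ∩ B| / |A| < 3/4 — true.
(e) Antwerp: |A| = 8, |A ∩ B| = 1; needs |A ∩ B| / |A| ≥ 1/5 — false.

1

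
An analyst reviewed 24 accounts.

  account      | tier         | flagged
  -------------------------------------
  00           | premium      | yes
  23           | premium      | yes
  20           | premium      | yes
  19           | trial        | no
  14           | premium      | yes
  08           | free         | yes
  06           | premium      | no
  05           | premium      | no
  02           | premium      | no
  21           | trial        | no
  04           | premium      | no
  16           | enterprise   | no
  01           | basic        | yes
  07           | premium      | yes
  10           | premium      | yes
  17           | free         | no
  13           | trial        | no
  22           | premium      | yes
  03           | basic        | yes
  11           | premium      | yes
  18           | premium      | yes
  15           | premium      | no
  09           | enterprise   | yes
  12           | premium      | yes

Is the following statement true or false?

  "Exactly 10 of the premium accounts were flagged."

Truth condition: |A ∩ B| = 10.
|A| = 15, |A ∩ B| = 10, |A ∖ B| = 5.
|A ∩ B| = 10, so the statement is true.

True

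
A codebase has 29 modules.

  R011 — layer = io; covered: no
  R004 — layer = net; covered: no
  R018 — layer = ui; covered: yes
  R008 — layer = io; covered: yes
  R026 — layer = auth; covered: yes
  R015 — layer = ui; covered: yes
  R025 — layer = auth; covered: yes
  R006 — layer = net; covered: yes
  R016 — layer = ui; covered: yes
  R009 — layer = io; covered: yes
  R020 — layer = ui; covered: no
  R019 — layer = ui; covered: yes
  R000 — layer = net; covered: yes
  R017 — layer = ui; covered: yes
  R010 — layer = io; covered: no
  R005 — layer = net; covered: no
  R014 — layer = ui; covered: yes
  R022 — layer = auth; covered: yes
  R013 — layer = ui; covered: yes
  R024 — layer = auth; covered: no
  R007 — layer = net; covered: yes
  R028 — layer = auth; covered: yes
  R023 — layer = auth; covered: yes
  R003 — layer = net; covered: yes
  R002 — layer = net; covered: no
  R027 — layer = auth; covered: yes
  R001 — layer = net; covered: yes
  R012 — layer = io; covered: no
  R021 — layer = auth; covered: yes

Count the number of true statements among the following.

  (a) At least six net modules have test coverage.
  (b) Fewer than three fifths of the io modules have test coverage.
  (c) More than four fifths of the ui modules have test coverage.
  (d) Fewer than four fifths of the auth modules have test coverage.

(a) net: |A| = 8, |A ∩ B| = 5; needs |A ∩ B| ≥ 6 — false.
(b) io: |A| = 5, |A ∩ B| = 2; needs |A ∩ B| / |A| < 3/5 — true.
(c) ui: |A| = 8, |A ∩ B| = 7; needs |A ∩ B| / |A| > 4/5 — true.
(d) auth: |A| = 8, |A ∩ B| = 7; needs |A ∩ B| / |A| < 4/5 — false.

2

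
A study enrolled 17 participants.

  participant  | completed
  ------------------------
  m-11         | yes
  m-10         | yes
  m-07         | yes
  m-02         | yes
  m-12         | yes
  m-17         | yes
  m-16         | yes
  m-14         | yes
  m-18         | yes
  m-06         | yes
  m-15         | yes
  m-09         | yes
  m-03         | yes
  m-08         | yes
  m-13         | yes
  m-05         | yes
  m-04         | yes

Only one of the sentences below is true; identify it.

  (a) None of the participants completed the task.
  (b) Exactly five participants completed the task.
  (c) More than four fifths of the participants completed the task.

(c)

|A| = 17, |A ∩ B| = 17, |A ∖ B| = 0.
(a) requires A ∩ B = ∅ (|A ∩ B| = 0): false.
(b) requires |A ∩ B| = 5: false.
(c) requires |A ∩ B| / |A| > 4/5: true.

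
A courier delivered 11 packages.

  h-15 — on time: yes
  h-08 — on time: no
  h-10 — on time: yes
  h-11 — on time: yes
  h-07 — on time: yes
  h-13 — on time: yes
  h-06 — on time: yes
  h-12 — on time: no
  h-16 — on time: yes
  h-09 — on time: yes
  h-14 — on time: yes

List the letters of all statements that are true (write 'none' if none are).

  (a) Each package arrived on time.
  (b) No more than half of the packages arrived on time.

|A| = 11, |A ∩ B| = 9, |A ∖ B| = 2.
(a) A ⊆ B, i.e. every element of A is in B (|A ∖ B| = 0): fails.
(b) |A ∩ B| ≤ |A ∖ B|: fails.

none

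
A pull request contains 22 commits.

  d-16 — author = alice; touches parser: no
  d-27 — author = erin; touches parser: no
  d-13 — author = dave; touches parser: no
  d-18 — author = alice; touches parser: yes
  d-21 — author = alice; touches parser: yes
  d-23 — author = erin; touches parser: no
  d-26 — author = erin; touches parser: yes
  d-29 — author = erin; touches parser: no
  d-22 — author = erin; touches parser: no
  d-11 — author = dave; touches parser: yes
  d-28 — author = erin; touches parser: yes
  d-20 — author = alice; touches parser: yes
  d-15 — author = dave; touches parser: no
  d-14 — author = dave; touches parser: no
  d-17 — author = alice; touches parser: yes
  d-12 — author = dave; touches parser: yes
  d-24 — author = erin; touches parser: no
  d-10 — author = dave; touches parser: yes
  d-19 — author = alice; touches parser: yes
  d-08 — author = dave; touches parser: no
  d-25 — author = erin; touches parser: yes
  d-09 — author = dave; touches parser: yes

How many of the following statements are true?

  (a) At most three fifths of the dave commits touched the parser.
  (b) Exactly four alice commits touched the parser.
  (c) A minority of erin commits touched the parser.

2

(a) dave: |A| = 8, |A ∩ B| = 4; needs |A ∩ B| / |A| ≤ 3/5 — true.
(b) alice: |A| = 6, |A ∩ B| = 5; needs |A ∩ B| = 4 — false.
(c) erin: |A| = 8, |A ∩ B| = 3; needs |A ∩ B| < |A ∖ B| — true.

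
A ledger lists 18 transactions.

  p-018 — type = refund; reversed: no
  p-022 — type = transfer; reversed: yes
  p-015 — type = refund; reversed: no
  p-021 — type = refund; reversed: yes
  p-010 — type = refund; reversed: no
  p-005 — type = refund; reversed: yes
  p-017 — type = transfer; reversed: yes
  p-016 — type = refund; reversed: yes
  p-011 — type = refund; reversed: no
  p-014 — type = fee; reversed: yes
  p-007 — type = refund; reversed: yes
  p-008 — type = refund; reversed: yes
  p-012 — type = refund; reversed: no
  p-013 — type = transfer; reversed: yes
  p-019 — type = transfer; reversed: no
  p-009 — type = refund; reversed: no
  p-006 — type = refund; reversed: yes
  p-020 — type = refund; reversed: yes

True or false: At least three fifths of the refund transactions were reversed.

Truth condition: |A ∩ B| / |A| ≥ 3/5.
A (the restrictor) = {p-018, p-015, p-021, p-010, p-005, p-016, p-011, p-007, p-008, p-012, p-009, p-006, p-020}, |A| = 13.
A ∩ B = {p-021, p-005, p-016, p-007, p-008, p-006, p-020}, so |A ∩ B| = 7.
A ∖ B = {p-018, p-015, p-010, p-011, p-012, p-009}, so |A ∖ B| = 6.
|A ∩ B|/|A| = 7/13, so the statement is false.

False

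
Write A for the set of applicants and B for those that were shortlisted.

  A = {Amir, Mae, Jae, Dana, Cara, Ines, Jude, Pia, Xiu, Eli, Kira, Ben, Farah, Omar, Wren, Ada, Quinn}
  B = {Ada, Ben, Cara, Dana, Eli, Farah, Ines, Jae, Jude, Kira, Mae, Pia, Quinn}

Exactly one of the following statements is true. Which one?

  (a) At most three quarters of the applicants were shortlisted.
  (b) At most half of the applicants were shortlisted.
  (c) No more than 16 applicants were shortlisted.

|A| = 17, |A ∩ B| = 13, |A ∖ B| = 4.
(a) requires |A ∩ B| / |A| ≤ 3/4: false.
(b) requires |A ∩ B| ≤ |A ∖ B|: false.
(c) requires |A ∩ B| ≤ 16: true.

(c)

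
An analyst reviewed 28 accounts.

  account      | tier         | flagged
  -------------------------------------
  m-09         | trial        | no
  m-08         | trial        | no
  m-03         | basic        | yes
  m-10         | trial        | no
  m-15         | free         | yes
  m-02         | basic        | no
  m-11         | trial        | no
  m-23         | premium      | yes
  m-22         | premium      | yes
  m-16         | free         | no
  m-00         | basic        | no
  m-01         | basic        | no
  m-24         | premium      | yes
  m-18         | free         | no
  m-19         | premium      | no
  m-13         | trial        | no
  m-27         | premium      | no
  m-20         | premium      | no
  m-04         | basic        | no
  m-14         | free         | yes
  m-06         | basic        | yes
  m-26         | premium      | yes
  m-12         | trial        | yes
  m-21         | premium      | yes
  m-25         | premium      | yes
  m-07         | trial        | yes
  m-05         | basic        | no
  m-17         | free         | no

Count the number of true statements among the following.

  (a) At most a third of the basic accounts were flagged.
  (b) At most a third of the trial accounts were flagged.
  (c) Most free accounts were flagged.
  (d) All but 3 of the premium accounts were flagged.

(a) basic: |A| = 7, |A ∩ B| = 2; needs |A ∩ B| / |A| ≤ 1/3 — true.
(b) trial: |A| = 7, |A ∩ B| = 2; needs |A ∩ B| / |A| ≤ 1/3 — true.
(c) free: |A| = 5, |A ∩ B| = 2; needs |A ∩ B| > |A ∖ B| — false.
(d) premium: |A| = 9, |A ∩ B| = 6; needs |A ∖ B| = 3 — true.

3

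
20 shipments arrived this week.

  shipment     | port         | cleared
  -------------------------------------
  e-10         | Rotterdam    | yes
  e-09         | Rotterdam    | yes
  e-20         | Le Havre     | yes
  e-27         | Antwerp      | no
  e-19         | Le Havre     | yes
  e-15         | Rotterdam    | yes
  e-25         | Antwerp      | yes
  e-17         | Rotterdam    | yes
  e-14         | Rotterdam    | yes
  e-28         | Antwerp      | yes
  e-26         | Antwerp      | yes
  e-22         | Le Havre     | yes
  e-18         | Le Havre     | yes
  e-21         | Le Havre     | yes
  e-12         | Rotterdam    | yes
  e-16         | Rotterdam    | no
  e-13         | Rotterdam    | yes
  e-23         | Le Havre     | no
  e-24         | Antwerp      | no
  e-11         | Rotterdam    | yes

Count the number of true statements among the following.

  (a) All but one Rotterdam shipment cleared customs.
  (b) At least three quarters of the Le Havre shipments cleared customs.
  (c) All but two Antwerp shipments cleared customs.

(a) Rotterdam: |A| = 9, |A ∩ B| = 8; needs |A ∖ B| = 1 — true.
(b) Le Havre: |A| = 6, |A ∩ B| = 5; needs |A ∩ B| / |A| ≥ 3/4 — true.
(c) Antwerp: |A| = 5, |A ∩ B| = 3; needs |A ∖ B| = 2 — true.

3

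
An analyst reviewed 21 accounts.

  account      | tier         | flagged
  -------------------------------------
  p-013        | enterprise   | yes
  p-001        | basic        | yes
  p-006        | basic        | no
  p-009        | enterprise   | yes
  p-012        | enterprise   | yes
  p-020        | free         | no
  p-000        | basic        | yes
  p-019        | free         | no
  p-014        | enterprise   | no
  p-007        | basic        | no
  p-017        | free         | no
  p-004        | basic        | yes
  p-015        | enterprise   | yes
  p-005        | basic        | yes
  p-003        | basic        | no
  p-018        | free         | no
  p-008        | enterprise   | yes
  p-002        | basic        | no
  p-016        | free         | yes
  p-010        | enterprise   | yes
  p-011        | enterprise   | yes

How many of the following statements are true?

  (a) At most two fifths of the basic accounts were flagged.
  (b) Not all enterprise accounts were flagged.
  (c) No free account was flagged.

(a) basic: |A| = 8, |A ∩ B| = 4; needs |A ∩ B| / |A| ≤ 2/5 — false.
(b) enterprise: |A| = 8, |A ∩ B| = 7; needs A ⊄ B (|A ∖ B| ≥ 1) — true.
(c) free: |A| = 5, |A ∩ B| = 1; needs A ∩ B = ∅ (|A ∩ B| = 0) — false.

1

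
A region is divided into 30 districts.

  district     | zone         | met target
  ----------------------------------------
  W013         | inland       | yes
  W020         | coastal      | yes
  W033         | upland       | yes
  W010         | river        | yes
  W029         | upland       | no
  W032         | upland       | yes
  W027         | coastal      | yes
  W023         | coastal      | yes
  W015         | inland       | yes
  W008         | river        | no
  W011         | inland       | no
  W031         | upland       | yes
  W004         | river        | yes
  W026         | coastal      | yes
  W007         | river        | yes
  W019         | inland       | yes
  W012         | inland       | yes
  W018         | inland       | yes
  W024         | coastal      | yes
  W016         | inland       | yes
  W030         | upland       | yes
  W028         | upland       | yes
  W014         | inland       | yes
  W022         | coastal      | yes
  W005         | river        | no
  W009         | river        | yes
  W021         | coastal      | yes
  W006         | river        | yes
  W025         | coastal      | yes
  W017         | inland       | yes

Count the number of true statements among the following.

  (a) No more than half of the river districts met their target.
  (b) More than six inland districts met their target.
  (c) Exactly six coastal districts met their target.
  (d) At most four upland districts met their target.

(a) river: |A| = 7, |A ∩ B| = 5; needs |A ∩ B| ≤ |A ∖ B| — false.
(b) inland: |A| = 9, |A ∩ B| = 8; needs |A ∩ B| > 6 — true.
(c) coastal: |A| = 8, |A ∩ B| = 8; needs |A ∩ B| = 6 — false.
(d) upland: |A| = 6, |A ∩ B| = 5; needs |A ∩ B| ≤ 4 — false.

1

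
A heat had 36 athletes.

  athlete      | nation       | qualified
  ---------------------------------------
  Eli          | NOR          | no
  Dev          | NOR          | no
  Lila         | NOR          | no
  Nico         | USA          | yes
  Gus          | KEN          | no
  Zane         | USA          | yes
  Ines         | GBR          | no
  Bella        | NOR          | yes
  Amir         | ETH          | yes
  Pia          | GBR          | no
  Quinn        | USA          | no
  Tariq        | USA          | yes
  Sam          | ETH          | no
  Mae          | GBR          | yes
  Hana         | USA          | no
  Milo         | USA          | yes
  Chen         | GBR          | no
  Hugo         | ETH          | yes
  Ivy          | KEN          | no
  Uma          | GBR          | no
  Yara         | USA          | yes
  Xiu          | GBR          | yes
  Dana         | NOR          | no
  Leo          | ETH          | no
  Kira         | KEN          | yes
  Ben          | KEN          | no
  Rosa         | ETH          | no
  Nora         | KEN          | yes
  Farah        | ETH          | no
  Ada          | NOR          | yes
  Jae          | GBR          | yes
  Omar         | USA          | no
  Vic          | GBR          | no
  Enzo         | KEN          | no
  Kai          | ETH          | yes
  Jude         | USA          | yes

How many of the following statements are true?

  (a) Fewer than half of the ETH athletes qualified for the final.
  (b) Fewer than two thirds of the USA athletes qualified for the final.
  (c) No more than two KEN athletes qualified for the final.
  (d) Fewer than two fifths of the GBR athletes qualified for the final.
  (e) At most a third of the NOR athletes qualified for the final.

(a) ETH: |A| = 7, |A ∩ B| = 3; needs |A ∩ B| < |A ∖ B| — true.
(b) USA: |A| = 9, |A ∩ B| = 6; needs |A ∩ B| / |A| < 2/3 — false.
(c) KEN: |A| = 6, |A ∩ B| = 2; needs |A ∩ B| ≤ 2 — true.
(d) GBR: |A| = 8, |A ∩ B| = 3; needs |A ∩ B| / |A| < 2/5 — true.
(e) NOR: |A| = 6, |A ∩ B| = 2; needs |A ∩ B| / |A| ≤ 1/3 — true.

4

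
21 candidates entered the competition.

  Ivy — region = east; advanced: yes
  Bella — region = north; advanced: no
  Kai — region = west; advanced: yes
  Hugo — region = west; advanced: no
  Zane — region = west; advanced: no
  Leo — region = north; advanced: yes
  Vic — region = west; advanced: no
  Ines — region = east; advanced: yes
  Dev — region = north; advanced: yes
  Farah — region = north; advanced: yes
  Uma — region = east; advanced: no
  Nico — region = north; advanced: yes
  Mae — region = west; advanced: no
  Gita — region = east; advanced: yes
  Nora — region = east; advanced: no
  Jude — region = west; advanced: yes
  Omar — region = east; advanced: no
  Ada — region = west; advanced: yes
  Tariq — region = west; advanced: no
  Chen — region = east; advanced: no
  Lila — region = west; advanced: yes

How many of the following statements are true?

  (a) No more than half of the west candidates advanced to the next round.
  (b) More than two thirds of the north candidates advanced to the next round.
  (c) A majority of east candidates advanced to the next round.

(a) west: |A| = 9, |A ∩ B| = 4; needs |A ∩ B| ≤ |A ∖ B| — true.
(b) north: |A| = 5, |A ∩ B| = 4; needs |A ∩ B| / |A| > 2/3 — true.
(c) east: |A| = 7, |A ∩ B| = 3; needs |A ∩ B| > |A ∖ B| — false.

2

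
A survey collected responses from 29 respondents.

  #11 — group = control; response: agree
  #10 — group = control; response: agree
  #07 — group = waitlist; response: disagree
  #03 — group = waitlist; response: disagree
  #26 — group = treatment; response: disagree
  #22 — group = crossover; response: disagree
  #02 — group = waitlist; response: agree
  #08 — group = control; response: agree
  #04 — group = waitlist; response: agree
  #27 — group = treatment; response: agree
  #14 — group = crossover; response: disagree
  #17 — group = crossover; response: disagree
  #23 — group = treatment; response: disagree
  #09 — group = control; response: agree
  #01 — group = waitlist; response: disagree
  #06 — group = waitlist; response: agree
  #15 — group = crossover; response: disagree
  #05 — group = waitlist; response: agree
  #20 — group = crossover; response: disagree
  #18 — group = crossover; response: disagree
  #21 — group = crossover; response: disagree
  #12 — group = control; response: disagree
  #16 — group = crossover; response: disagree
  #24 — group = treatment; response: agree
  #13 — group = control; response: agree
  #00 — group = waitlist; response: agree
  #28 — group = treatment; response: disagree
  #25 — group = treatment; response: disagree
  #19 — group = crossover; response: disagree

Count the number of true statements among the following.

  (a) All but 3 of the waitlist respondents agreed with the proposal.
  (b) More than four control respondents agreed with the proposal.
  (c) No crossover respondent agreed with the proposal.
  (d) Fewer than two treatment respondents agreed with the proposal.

3

(a) waitlist: |A| = 8, |A ∩ B| = 5; needs |A ∖ B| = 3 — true.
(b) control: |A| = 6, |A ∩ B| = 5; needs |A ∩ B| > 4 — true.
(c) crossover: |A| = 9, |A ∩ B| = 0; needs A ∩ B = ∅ (|A ∩ B| = 0) — true.
(d) treatment: |A| = 6, |A ∩ B| = 2; needs |A ∩ B| < 2 — false.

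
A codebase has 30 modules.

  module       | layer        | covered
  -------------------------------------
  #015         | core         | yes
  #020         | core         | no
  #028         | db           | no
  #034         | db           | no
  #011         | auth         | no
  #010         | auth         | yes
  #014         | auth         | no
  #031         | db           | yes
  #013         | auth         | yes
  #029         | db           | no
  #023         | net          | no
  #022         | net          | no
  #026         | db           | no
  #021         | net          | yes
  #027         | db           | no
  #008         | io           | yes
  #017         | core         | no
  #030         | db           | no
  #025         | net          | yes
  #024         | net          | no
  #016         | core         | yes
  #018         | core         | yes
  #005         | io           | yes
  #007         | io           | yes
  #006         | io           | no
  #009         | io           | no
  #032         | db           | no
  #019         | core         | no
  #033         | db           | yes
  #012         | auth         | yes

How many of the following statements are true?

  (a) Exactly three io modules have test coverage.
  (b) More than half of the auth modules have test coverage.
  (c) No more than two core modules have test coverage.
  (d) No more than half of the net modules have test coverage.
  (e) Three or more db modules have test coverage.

(a) io: |A| = 5, |A ∩ B| = 3; needs |A ∩ B| = 3 — true.
(b) auth: |A| = 5, |A ∩ B| = 3; needs |A ∩ B| > |A ∖ B| — true.
(c) core: |A| = 6, |A ∩ B| = 3; needs |A ∩ B| ≤ 2 — false.
(d) net: |A| = 5, |A ∩ B| = 2; needs |A ∩ B| ≤ |A ∖ B| — true.
(e) db: |A| = 9, |A ∩ B| = 2; needs |A ∩ B| ≥ 3 — false.

3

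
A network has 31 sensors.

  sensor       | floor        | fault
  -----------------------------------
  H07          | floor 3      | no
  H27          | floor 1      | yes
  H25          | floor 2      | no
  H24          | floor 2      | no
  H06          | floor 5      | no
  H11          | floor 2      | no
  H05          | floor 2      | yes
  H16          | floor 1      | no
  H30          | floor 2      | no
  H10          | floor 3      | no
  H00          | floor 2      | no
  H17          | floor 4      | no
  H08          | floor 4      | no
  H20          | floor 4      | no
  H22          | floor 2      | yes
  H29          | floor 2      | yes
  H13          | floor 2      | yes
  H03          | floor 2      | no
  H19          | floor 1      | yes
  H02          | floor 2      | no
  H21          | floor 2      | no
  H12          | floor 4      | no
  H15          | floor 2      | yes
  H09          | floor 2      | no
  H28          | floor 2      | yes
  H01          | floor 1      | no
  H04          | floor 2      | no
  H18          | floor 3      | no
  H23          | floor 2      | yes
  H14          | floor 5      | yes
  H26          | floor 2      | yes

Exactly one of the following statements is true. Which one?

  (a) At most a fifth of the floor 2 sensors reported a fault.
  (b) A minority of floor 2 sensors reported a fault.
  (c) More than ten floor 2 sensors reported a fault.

(b)

|A| = 18, |A ∩ B| = 8, |A ∖ B| = 10.
(a) requires |A ∩ B| / |A| ≤ 1/5: false.
(b) requires |A ∩ B| < |A ∖ B|: true.
(c) requires |A ∩ B| > 10: false.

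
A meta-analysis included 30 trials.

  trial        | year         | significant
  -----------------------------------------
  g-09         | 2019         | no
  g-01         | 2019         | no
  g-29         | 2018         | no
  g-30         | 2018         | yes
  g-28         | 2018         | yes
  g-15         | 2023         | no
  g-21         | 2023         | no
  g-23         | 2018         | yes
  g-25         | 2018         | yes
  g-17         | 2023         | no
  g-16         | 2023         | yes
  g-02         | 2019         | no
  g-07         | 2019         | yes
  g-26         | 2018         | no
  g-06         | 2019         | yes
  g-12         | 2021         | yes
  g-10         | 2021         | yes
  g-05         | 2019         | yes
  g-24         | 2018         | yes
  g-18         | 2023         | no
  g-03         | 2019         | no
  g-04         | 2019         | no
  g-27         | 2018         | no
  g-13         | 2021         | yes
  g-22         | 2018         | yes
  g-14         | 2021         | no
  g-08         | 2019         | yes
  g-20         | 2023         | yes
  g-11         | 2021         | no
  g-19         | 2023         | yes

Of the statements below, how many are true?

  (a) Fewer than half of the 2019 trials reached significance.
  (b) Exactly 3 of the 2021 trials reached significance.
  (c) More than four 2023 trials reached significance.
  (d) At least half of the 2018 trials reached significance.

3

(a) 2019: |A| = 9, |A ∩ B| = 4; needs |A ∩ B| < |A ∖ B| — true.
(b) 2021: |A| = 5, |A ∩ B| = 3; needs |A ∩ B| = 3 — true.
(c) 2023: |A| = 7, |A ∩ B| = 3; needs |A ∩ B| > 4 — false.
(d) 2018: |A| = 9, |A ∩ B| = 6; needs |A ∩ B| ≥ |A ∖ B| — true.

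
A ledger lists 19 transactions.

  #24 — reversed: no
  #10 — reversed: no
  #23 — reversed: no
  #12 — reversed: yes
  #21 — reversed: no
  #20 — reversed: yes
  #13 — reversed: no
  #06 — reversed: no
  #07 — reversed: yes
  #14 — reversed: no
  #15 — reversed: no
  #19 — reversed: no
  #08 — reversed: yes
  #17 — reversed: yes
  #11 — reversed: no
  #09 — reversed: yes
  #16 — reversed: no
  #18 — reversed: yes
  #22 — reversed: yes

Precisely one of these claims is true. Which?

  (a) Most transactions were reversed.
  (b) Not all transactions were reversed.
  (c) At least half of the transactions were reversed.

(b)

|A| = 19, |A ∩ B| = 8, |A ∖ B| = 11.
(a) requires |A ∩ B| > |A ∖ B|: false.
(b) requires A ⊄ B (|A ∖ B| ≥ 1): true.
(c) requires |A ∩ B| ≥ |A ∖ B|: false.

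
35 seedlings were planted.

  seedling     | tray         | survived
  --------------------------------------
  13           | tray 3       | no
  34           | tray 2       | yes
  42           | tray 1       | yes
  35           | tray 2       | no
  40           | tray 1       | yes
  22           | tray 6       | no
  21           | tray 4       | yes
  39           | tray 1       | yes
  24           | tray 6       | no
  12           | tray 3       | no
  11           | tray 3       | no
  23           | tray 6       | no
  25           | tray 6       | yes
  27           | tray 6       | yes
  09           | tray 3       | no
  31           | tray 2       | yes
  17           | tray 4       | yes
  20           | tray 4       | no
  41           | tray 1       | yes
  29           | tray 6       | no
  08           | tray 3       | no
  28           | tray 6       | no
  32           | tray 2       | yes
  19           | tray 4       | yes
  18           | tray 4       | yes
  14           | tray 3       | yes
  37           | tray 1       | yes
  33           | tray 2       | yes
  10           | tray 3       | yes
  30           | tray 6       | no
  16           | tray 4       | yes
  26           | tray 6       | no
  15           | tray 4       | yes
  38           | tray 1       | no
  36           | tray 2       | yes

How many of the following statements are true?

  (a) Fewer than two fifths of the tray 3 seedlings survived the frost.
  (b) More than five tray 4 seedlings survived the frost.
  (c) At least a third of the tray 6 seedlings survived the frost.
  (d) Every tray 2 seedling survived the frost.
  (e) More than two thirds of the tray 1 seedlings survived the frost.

3

(a) tray 3: |A| = 7, |A ∩ B| = 2; needs |A ∩ B| / |A| < 2/5 — true.
(b) tray 4: |A| = 7, |A ∩ B| = 6; needs |A ∩ B| > 5 — true.
(c) tray 6: |A| = 9, |A ∩ B| = 2; needs |A ∩ B| / |A| ≥ 1/3 — false.
(d) tray 2: |A| = 6, |A ∩ B| = 5; needs A ⊆ B, i.e. every element of A is in B (|A ∖ B| = 0) — false.
(e) tray 1: |A| = 6, |A ∩ B| = 5; needs |A ∩ B| / |A| > 2/3 — true.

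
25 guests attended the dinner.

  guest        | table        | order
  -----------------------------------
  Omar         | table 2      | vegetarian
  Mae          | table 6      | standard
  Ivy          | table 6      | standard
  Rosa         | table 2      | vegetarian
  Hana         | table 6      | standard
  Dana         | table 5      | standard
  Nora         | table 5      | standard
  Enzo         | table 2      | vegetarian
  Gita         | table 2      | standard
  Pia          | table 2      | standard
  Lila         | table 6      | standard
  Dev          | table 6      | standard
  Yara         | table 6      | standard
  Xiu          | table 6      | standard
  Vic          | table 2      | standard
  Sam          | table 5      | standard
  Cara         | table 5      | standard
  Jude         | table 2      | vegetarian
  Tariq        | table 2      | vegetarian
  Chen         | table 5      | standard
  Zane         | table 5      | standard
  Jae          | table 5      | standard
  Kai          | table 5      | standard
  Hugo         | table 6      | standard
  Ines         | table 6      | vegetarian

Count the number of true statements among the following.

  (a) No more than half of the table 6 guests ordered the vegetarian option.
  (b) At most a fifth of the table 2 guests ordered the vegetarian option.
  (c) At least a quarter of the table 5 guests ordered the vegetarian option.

1

(a) table 6: |A| = 9, |A ∩ B| = 1; needs |A ∩ B| ≤ |A ∖ B| — true.
(b) table 2: |A| = 8, |A ∩ B| = 5; needs |A ∩ B| / |A| ≤ 1/5 — false.
(c) table 5: |A| = 8, |A ∩ B| = 0; needs |A ∩ B| / |A| ≥ 1/4 — false.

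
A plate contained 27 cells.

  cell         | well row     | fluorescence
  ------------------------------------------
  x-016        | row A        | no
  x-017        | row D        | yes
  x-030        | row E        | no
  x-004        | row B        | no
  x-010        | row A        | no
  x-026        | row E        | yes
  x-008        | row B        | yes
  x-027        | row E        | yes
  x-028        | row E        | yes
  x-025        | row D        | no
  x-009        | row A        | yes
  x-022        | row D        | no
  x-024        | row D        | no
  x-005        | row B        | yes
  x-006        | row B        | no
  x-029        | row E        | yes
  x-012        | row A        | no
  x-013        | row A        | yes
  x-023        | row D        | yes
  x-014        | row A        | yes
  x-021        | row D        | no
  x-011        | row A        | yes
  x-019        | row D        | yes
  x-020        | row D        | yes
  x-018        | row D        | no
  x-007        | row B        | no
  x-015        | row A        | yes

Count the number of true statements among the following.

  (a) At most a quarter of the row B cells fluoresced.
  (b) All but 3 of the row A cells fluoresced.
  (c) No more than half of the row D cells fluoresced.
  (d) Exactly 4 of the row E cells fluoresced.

3

(a) row B: |A| = 5, |A ∩ B| = 2; needs |A ∩ B| / |A| ≤ 1/4 — false.
(b) row A: |A| = 8, |A ∩ B| = 5; needs |A ∖ B| = 3 — true.
(c) row D: |A| = 9, |A ∩ B| = 4; needs |A ∩ B| ≤ |A ∖ B| — true.
(d) row E: |A| = 5, |A ∩ B| = 4; needs |A ∩ B| = 4 — true.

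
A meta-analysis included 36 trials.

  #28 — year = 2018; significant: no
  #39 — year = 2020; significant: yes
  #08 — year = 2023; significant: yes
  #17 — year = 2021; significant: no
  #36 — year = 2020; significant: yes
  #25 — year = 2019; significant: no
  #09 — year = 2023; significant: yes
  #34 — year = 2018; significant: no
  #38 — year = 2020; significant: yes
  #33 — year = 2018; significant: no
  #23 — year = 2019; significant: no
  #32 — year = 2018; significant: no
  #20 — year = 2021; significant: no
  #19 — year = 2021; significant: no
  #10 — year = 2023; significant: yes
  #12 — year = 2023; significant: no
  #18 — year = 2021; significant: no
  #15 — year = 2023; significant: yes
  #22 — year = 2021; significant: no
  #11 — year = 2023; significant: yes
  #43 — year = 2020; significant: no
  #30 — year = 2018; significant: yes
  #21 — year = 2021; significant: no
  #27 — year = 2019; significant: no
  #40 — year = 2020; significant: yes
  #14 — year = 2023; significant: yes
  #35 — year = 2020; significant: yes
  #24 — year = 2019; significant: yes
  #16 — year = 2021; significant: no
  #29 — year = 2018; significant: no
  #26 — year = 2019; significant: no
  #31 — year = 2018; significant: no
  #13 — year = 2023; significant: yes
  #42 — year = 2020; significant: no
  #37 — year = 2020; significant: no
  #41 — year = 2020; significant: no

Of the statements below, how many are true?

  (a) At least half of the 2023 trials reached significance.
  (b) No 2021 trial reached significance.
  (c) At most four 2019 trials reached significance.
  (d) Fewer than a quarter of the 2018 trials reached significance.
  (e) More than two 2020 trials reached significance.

5

(a) 2023: |A| = 8, |A ∩ B| = 7; needs |A ∩ B| ≥ |A ∖ B| — true.
(b) 2021: |A| = 7, |A ∩ B| = 0; needs A ∩ B = ∅ (|A ∩ B| = 0) — true.
(c) 2019: |A| = 5, |A ∩ B| = 1; needs |A ∩ B| ≤ 4 — true.
(d) 2018: |A| = 7, |A ∩ B| = 1; needs |A ∩ B| / |A| < 1/4 — true.
(e) 2020: |A| = 9, |A ∩ B| = 5; needs |A ∩ B| > 2 — true.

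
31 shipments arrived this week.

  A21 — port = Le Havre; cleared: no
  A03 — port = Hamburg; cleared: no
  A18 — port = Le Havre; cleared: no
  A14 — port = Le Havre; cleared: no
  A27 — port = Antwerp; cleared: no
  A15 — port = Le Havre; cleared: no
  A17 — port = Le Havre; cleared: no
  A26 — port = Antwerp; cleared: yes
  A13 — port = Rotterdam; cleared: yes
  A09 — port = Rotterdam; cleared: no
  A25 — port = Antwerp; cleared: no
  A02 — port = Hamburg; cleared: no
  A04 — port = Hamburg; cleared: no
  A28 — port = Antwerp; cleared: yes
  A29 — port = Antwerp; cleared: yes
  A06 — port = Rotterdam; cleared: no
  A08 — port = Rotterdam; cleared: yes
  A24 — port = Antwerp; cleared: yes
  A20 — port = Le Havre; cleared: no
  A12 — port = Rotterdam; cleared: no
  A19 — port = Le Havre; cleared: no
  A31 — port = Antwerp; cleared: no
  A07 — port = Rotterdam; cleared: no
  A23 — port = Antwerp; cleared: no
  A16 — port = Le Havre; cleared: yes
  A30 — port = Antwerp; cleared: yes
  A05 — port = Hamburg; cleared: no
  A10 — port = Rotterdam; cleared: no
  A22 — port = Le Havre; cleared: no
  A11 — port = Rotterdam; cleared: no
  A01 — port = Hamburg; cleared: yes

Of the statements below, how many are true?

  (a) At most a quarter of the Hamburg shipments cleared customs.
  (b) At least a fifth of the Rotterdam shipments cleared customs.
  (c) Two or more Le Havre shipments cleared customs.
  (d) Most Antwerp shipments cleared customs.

3

(a) Hamburg: |A| = 5, |A ∩ B| = 1; needs |A ∩ B| / |A| ≤ 1/4 — true.
(b) Rotterdam: |A| = 8, |A ∩ B| = 2; needs |A ∩ B| / |A| ≥ 1/5 — true.
(c) Le Havre: |A| = 9, |A ∩ B| = 1; needs |A ∩ B| ≥ 2 — false.
(d) Antwerp: |A| = 9, |A ∩ B| = 5; needs |A ∩ B| > |A ∖ B| — true.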